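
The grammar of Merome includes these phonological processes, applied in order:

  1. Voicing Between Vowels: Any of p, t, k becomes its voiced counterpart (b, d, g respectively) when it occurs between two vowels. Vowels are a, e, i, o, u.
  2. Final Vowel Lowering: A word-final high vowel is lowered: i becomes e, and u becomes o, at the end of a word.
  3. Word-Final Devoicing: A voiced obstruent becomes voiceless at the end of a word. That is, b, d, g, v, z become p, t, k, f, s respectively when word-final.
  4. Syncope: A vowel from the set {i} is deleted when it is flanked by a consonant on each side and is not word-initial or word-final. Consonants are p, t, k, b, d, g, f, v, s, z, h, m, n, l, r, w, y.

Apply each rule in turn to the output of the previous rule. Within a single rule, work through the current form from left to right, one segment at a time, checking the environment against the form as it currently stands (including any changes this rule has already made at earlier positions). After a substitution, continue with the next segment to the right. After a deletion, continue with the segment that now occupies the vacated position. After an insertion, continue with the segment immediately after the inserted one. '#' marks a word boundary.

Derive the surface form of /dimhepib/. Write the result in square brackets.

1 Voicing Between Vowels: [dimhepib] → [dimhebib]
2 Final Vowel Lowering: no change — [dimhebib]
3 Word-Final Devoicing: [dimhebib] → [dimhebip]
4 Syncope: [dimhebip] → [dmhebp]

[dmhebp]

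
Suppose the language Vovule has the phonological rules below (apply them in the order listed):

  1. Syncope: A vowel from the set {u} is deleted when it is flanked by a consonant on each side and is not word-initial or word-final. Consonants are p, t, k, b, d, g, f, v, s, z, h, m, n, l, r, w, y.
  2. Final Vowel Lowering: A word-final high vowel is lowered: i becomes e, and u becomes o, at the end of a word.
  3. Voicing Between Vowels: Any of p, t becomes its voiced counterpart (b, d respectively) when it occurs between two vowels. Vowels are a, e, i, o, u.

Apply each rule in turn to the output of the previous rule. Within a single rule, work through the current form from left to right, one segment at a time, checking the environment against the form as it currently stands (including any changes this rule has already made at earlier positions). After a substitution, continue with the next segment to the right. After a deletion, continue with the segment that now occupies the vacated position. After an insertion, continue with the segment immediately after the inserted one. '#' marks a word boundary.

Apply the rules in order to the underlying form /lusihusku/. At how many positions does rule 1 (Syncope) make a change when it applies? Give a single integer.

2

1 Syncope: [lusihusku] → [lsihsku]
2 Final Vowel Lowering: [lsihsku] → [lsihsko]
3 Voicing Between Vowels: no change — [lsihsko]
Rule 1 changed 2 position(s).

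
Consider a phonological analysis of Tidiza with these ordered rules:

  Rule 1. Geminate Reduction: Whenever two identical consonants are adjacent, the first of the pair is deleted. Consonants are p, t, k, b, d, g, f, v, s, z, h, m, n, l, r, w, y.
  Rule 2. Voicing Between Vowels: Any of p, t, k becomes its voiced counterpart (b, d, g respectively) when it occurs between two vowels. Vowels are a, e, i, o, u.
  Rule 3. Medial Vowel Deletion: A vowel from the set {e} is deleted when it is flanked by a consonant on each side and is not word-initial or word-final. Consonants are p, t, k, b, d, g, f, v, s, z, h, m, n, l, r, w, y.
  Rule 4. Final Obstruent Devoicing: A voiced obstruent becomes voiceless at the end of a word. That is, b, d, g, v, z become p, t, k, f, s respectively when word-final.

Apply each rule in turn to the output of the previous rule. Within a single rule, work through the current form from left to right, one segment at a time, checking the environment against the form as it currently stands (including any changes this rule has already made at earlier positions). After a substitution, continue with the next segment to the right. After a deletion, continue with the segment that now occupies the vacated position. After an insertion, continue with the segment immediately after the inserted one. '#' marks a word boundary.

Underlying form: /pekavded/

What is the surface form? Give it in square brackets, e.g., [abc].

Rule 1 Geminate Reduction: no change — [pekavded]
Rule 2 Voicing Between Vowels: [pekavded] → [pegavded]
Rule 3 Medial Vowel Deletion: [pegavded] → [pgavdd]
Rule 4 Final Obstruent Devoicing: [pgavdd] → [pgavdt]

[pgavdt]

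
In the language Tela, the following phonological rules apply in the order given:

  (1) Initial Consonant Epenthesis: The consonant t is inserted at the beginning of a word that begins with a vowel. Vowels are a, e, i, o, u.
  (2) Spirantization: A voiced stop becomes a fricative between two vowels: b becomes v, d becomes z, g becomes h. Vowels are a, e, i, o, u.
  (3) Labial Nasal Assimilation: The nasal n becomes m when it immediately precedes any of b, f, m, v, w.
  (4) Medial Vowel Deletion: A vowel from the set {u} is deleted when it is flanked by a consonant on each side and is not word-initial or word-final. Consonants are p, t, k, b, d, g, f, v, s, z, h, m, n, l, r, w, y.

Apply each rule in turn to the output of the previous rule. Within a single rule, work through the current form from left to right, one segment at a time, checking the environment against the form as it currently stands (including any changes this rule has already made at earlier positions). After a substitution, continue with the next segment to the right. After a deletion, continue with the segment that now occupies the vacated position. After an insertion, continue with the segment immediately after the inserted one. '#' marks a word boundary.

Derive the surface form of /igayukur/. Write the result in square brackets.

[tihaykr]

(1) Initial Consonant Epenthesis: [igayukur] → [tigayukur]
(2) Spirantization: [tigayukur] → [tihayukur]
(3) Labial Nasal Assimilation: no change — [tihayukur]
(4) Medial Vowel Deletion: [tihayukur] → [tihaykr]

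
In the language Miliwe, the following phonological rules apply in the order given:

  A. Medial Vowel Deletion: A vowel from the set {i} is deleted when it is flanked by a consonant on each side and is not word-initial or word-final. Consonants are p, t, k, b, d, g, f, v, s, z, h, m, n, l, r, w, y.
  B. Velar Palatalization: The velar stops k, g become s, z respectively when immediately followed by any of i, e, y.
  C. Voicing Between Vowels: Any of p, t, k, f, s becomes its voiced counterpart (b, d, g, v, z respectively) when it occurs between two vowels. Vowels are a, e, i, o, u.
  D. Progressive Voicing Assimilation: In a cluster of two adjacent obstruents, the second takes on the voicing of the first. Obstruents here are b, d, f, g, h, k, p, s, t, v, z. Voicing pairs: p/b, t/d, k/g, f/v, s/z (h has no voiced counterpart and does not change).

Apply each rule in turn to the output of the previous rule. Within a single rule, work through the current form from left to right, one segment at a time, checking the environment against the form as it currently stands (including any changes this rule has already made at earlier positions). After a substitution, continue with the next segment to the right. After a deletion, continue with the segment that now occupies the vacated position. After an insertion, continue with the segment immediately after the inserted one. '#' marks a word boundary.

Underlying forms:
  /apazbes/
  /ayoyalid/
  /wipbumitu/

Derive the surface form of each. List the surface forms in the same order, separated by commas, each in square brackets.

/apazbes/:
  A Medial Vowel Deletion: no change — [apazbes]
  B Velar Palatalization: no change — [apazbes]
  C Voicing Between Vowels: [apazbes] → [abazbes]
  D Progressive Voicing Assimilation: no change — [abazbes]
/ayoyalid/:
  A Medial Vowel Deletion: [ayoyalid] → [ayoyald]
  B Velar Palatalization: no change — [ayoyald]
  C Voicing Between Vowels: no change — [ayoyald]
  D Progressive Voicing Assimilation: no change — [ayoyald]
/wipbumitu/:
  A Medial Vowel Deletion: [wipbumitu] → [wpbumtu]
  B Velar Palatalization: no change — [wpbumtu]
  C Voicing Between Vowels: no change — [wpbumtu]
  D Progressive Voicing Assimilation: [wpbumtu] → [wppumtu]

[abazbes], [ayoyald], [wppumtu]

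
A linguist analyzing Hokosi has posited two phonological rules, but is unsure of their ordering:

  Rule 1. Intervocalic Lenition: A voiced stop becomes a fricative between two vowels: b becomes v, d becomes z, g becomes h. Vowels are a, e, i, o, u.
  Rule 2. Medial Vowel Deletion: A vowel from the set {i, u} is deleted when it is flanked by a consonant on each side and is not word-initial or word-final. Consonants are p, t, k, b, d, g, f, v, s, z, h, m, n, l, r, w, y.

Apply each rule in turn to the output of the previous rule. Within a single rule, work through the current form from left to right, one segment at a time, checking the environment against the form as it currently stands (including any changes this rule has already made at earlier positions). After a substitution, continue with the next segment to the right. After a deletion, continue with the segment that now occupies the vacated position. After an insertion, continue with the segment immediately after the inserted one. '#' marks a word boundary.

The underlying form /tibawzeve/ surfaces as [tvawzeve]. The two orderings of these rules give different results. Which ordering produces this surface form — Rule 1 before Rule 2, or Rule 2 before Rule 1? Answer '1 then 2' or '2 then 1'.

1 then 2

Order 1 then 2:
  1 Intervocalic Lenition: [tibawzeve] → [tivawzeve]
  2 Medial Vowel Deletion: [tivawzeve] → [tvawzeve]
  result: [tvawzeve]
Order 2 then 1:
  2 Medial Vowel Deletion: [tibawzeve] → [tbawzeve]
  1 Intervocalic Lenition: no change — [tbawzeve]
  result: [tbawzeve]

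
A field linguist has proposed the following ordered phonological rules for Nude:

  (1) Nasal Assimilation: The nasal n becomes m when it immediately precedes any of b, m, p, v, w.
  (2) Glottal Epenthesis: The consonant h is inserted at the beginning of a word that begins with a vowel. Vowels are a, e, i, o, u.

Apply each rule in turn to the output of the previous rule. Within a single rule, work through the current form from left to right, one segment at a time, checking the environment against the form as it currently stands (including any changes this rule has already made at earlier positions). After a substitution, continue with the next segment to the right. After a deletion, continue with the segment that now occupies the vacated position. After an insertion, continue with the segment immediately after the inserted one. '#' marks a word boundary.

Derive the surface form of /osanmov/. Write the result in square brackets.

[hosammov]

(1) Nasal Assimilation: [osanmov] → [osammov]
(2) Glottal Epenthesis: [osammov] → [hosammov]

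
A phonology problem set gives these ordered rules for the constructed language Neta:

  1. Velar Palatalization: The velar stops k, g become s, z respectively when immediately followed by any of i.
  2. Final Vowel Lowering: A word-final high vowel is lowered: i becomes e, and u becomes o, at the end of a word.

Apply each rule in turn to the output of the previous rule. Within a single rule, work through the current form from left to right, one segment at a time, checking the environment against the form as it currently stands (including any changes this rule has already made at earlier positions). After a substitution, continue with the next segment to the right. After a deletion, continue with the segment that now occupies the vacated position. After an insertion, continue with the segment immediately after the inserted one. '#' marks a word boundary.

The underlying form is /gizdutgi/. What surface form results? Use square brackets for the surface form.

[zizdutze]

1 Velar Palatalization: [gizdutgi] → [zizdutzi]
2 Final Vowel Lowering: [zizdutzi] → [zizdutze]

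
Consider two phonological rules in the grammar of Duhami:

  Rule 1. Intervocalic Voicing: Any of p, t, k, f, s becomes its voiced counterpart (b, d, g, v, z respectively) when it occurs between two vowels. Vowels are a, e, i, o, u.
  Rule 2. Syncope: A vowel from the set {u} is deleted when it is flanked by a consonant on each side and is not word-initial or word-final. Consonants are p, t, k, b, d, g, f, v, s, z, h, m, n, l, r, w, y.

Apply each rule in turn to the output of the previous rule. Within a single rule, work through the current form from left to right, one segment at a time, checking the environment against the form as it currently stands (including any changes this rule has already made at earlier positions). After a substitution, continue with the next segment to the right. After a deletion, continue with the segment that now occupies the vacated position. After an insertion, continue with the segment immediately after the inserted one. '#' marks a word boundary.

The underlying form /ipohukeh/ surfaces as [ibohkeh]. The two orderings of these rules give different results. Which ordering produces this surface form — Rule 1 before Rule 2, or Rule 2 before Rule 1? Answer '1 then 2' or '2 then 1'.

2 then 1

Order 1 then 2:
  1 Intervocalic Voicing: [ipohukeh] → [ibohugeh]
  2 Syncope: [ibohugeh] → [ibohgeh]
  result: [ibohgeh]
Order 2 then 1:
  2 Syncope: [ipohukeh] → [ipohkeh]
  1 Intervocalic Voicing: [ipohkeh] → [ibohkeh]
  result: [ibohkeh]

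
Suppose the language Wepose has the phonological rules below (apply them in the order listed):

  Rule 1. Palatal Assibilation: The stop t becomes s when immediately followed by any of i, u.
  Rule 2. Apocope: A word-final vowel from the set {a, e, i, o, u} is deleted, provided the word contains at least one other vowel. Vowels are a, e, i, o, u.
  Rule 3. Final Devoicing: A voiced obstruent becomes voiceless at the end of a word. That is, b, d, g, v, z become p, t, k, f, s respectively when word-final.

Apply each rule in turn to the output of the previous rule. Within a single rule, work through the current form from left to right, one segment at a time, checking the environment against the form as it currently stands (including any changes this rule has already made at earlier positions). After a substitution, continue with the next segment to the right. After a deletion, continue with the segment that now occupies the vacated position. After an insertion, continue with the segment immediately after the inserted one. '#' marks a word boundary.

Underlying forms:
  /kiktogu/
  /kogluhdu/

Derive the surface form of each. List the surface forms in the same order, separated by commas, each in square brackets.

/kiktogu/:
  Rule 1 Palatal Assibilation: no change — [kiktogu]
  Rule 2 Apocope: [kiktogu] → [kiktog]
  Rule 3 Final Devoicing: [kiktog] → [kiktok]
/kogluhdu/:
  Rule 1 Palatal Assibilation: no change — [kogluhdu]
  Rule 2 Apocope: [kogluhdu] → [kogluhd]
  Rule 3 Final Devoicing: [kogluhd] → [kogluht]

[kiktok], [kogluht]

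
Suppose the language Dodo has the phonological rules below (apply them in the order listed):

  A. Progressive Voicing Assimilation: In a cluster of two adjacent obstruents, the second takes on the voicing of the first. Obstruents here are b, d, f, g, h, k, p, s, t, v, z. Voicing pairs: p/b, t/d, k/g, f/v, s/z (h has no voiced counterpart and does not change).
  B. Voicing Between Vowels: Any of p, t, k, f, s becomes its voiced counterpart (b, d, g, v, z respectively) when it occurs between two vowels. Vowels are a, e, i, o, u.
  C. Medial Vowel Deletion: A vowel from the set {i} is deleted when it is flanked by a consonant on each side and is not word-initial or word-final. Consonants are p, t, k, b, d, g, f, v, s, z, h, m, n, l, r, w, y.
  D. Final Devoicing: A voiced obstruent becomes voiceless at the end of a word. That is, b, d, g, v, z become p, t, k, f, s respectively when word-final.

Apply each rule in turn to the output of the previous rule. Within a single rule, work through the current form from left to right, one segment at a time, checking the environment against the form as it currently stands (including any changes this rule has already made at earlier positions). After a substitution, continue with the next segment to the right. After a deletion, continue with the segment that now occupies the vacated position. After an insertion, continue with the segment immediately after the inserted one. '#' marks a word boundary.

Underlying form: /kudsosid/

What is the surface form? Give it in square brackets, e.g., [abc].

[kudzozt]

A Progressive Voicing Assimilation: [kudsosid] → [kudzosid]
B Voicing Between Vowels: [kudzosid] → [kudzozid]
C Medial Vowel Deletion: [kudzozid] → [kudzozd]
D Final Devoicing: [kudzozd] → [kudzozt]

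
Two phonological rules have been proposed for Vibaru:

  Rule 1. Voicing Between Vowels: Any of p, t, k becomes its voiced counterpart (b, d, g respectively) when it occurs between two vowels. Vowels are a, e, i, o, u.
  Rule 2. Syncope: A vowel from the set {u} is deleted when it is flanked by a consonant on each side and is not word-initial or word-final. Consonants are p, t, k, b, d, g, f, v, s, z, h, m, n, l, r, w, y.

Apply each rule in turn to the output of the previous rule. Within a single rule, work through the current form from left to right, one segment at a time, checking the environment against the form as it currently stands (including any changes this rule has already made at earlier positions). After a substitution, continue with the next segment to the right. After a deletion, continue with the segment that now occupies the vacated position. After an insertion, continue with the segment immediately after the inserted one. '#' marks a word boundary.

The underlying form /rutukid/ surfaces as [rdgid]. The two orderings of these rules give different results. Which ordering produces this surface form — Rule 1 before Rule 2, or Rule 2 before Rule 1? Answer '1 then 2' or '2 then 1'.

Order 1 then 2:
  1 Voicing Between Vowels: [rutukid] → [rudugid]
  2 Syncope: [rudugid] → [rdgid]
  result: [rdgid]
Order 2 then 1:
  2 Syncope: [rutukid] → [rtkid]
  1 Voicing Between Vowels: no change — [rtkid]
  result: [rtkid]

1 then 2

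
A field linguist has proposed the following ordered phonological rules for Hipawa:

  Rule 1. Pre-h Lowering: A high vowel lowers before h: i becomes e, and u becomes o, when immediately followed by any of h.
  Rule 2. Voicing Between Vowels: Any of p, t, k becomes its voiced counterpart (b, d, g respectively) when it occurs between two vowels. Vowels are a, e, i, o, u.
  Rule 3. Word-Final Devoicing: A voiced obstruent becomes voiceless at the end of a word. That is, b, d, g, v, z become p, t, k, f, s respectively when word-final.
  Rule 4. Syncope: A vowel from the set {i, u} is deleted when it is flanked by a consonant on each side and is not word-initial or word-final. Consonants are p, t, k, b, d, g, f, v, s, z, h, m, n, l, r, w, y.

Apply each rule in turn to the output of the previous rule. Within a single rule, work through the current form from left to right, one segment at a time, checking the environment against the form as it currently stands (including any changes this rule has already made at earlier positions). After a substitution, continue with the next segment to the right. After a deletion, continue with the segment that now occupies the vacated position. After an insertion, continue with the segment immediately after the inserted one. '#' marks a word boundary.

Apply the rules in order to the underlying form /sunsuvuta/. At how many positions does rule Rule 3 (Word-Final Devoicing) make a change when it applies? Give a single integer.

Rule 1 Pre-h Lowering: no change — [sunsuvuta]
Rule 2 Voicing Between Vowels: [sunsuvuta] → [sunsuvuda]
Rule 3 Word-Final Devoicing: no change — [sunsuvuda]
Rule 4 Syncope: [sunsuvuda] → [snsvda]
Rule Rule 3 changed 0 position(s).

0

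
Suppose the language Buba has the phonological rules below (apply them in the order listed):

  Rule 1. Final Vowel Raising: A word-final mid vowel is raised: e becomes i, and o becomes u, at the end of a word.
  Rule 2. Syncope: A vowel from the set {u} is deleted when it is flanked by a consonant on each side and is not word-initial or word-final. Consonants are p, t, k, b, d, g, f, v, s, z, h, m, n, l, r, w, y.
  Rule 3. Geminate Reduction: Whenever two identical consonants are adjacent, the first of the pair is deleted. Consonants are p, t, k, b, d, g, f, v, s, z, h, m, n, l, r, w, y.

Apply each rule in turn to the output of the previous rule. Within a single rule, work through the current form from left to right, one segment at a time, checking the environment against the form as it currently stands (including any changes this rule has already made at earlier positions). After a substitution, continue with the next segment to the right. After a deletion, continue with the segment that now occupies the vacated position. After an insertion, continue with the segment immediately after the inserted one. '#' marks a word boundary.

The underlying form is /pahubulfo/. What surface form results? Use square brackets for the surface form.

Rule 1 Final Vowel Raising: [pahubulfo] → [pahubulfu]
Rule 2 Syncope: [pahubulfu] → [pahblfu]
Rule 3 Geminate Reduction: no change — [pahblfu]

[pahblfu]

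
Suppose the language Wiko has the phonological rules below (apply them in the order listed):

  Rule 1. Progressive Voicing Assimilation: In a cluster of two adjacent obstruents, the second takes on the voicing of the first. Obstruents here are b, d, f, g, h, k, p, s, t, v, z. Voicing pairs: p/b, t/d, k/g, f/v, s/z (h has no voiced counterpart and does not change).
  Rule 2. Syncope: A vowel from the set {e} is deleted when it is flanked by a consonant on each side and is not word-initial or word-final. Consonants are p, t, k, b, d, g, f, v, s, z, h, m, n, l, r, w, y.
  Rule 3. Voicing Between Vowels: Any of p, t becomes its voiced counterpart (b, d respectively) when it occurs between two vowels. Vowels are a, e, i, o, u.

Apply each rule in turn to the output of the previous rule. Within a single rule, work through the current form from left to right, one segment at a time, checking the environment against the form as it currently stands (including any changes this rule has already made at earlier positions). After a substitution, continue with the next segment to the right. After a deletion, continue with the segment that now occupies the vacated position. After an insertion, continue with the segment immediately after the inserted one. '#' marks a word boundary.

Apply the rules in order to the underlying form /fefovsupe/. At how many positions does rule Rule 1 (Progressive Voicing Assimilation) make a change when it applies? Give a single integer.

Rule 1 Progressive Voicing Assimilation: [fefovsupe] → [fefovzupe]
Rule 2 Syncope: [fefovzupe] → [ffovzupe]
Rule 3 Voicing Between Vowels: [ffovzupe] → [ffovzube]
Rule Rule 1 changed 1 position(s).

1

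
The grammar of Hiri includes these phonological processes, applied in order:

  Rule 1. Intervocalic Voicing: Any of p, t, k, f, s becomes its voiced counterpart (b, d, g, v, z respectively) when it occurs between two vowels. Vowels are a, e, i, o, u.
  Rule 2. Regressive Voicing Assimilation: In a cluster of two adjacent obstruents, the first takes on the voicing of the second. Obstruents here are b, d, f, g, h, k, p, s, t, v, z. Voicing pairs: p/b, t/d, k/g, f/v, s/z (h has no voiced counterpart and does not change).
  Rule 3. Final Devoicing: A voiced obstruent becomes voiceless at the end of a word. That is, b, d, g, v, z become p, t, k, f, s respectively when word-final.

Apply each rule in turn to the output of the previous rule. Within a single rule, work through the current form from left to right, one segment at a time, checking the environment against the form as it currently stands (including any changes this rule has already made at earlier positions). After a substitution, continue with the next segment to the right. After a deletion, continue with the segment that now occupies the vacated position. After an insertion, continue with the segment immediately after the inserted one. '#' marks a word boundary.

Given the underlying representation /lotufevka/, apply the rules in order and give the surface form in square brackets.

Rule 1 Intervocalic Voicing: [lotufevka] → [loduvevka]
Rule 2 Regressive Voicing Assimilation: [loduvevka] → [loduvefka]
Rule 3 Final Devoicing: no change — [loduvefka]

[loduvefka]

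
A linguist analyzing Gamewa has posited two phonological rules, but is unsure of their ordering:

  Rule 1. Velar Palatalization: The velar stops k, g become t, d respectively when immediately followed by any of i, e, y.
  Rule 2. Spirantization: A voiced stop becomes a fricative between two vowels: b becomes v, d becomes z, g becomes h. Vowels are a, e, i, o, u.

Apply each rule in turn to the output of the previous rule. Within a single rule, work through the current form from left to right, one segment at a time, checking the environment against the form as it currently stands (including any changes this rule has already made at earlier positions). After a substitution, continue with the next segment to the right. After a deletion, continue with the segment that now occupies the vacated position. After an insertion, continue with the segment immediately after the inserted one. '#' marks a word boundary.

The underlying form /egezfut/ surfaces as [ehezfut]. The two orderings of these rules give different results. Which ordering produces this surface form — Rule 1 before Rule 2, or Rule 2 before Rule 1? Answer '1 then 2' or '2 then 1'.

2 then 1

Order 1 then 2:
  1 Velar Palatalization: [egezfut] → [edezfut]
  2 Spirantization: [edezfut] → [ezezfut]
  result: [ezezfut]
Order 2 then 1:
  2 Spirantization: [egezfut] → [ehezfut]
  1 Velar Palatalization: no change — [ehezfut]
  result: [ehezfut]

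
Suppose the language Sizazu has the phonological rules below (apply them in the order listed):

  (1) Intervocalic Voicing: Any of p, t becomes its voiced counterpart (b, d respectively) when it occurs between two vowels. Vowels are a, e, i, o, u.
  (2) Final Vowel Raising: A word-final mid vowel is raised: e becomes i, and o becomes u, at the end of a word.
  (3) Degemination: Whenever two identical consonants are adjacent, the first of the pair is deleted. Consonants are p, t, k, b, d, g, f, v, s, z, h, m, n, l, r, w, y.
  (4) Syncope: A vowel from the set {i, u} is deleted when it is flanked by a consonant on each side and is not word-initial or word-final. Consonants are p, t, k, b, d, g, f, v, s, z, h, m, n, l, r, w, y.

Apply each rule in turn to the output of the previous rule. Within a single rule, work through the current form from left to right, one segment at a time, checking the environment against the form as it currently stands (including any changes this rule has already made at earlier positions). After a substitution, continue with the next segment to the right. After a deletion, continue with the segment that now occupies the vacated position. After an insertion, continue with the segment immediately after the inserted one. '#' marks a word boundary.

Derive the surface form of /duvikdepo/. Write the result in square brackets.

(1) Intervocalic Voicing: [duvikdepo] → [duvikdebo]
(2) Final Vowel Raising: [duvikdebo] → [duvikdebu]
(3) Degemination: no change — [duvikdebu]
(4) Syncope: [duvikdebu] → [dvkdebu]

[dvkdebu]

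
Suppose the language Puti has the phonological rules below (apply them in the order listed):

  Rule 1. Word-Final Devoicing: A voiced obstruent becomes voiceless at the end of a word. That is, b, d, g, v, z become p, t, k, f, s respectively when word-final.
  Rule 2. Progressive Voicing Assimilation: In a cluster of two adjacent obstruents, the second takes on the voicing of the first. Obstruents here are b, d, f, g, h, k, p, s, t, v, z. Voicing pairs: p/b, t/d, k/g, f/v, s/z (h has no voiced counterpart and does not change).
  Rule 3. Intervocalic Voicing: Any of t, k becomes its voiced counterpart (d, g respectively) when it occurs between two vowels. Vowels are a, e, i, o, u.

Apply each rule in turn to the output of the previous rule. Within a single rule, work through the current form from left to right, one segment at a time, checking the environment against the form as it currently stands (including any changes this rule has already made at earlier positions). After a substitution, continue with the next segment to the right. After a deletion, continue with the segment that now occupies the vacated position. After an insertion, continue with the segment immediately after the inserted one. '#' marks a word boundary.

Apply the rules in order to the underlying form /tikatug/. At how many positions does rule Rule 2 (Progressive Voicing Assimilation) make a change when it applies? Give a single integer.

Rule 1 Word-Final Devoicing: [tikatug] → [tikatuk]
Rule 2 Progressive Voicing Assimilation: no change — [tikatuk]
Rule 3 Intervocalic Voicing: [tikatuk] → [tigaduk]
Rule Rule 2 changed 0 position(s).

0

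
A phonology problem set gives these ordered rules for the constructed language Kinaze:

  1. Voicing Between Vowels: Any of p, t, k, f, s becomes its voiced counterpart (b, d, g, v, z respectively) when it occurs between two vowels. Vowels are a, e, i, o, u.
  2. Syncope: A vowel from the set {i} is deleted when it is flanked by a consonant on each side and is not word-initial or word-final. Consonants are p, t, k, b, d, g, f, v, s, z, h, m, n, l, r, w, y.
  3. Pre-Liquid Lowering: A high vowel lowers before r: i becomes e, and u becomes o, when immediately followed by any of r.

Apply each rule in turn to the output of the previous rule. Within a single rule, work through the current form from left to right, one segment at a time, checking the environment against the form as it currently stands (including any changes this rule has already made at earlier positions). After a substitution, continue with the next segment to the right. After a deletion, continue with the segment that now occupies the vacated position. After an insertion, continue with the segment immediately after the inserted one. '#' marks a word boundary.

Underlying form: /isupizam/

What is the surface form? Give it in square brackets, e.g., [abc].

1 Voicing Between Vowels: [isupizam] → [izubizam]
2 Syncope: [izubizam] → [izubzam]
3 Pre-Liquid Lowering: no change — [izubzam]

[izubzam]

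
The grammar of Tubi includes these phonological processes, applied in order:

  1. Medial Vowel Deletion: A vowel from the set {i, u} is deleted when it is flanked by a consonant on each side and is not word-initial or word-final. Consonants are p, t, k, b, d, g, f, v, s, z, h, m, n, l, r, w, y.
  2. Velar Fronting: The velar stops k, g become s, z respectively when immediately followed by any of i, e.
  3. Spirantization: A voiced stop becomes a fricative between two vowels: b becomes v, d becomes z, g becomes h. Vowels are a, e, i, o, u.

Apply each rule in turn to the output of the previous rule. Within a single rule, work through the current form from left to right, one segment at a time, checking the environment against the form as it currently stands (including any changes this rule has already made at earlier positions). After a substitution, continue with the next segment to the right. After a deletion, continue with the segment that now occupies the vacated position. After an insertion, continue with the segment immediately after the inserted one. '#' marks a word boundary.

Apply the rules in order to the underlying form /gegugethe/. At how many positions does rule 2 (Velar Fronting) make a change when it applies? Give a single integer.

1 Medial Vowel Deletion: [gegugethe] → [geggethe]
2 Velar Fronting: [geggethe] → [zegzethe]
3 Spirantization: no change — [zegzethe]
Rule 2 changed 2 position(s).

2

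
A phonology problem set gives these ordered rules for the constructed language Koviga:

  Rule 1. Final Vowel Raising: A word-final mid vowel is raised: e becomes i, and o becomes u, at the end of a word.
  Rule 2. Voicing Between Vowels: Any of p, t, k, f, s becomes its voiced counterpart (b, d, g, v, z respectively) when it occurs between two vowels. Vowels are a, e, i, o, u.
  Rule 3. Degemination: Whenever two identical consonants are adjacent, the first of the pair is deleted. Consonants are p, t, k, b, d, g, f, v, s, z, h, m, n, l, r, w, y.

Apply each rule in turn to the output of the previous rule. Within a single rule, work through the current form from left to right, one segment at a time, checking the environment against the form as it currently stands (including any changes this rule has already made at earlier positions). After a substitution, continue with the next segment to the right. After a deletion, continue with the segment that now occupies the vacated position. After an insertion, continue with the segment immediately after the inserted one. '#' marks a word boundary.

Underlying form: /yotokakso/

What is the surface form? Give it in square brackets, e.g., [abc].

[yodogaksu]

Rule 1 Final Vowel Raising: [yotokakso] → [yotokaksu]
Rule 2 Voicing Between Vowels: [yotokaksu] → [yodogaksu]
Rule 3 Degemination: no change — [yodogaksu]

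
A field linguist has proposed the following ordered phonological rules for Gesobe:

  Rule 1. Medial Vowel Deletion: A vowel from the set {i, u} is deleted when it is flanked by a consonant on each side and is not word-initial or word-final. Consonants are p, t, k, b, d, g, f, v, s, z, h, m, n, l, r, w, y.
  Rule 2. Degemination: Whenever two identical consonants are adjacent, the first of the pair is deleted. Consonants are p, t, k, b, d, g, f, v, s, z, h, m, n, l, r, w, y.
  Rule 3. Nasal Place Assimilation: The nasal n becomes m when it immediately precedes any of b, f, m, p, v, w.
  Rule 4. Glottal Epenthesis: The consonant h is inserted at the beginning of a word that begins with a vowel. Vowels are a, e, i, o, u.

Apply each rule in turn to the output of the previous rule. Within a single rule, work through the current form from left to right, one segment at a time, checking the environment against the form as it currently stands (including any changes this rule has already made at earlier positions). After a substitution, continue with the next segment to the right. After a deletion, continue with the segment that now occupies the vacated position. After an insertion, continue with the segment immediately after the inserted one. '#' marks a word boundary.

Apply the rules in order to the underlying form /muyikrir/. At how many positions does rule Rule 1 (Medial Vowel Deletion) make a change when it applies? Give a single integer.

3

Rule 1 Medial Vowel Deletion: [muyikrir] → [mykrr]
Rule 2 Degemination: [mykrr] → [mykr]
Rule 3 Nasal Place Assimilation: no change — [mykr]
Rule 4 Glottal Epenthesis: no change — [mykr]
Rule Rule 1 changed 3 position(s).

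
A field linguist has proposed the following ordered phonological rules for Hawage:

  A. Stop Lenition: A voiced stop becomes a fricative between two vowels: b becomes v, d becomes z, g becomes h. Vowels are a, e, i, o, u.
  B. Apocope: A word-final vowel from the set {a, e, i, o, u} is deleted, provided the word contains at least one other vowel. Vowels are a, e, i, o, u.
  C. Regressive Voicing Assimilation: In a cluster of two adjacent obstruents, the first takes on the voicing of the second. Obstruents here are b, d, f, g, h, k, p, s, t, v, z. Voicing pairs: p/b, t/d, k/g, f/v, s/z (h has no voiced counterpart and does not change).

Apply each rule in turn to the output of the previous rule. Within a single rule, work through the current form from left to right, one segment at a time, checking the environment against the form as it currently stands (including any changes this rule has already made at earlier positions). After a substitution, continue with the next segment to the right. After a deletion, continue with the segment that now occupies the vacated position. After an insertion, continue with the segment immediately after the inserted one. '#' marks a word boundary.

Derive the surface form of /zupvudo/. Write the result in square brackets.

A Stop Lenition: [zupvudo] → [zupvuzo]
B Apocope: [zupvuzo] → [zupvuz]
C Regressive Voicing Assimilation: [zupvuz] → [zubvuz]

[zubvuz]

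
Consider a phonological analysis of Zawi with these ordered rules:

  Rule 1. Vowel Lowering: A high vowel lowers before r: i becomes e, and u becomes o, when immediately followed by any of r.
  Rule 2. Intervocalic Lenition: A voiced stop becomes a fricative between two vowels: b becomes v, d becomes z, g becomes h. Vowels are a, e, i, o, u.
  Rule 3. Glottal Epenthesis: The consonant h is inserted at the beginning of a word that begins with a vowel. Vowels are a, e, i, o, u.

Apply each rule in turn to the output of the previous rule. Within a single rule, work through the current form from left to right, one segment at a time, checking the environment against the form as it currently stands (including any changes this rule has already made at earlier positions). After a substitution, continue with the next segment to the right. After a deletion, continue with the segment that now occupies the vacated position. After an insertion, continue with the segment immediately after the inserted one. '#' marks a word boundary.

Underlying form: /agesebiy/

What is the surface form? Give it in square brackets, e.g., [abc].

Rule 1 Vowel Lowering: no change — [agesebiy]
Rule 2 Intervocalic Lenition: [agesebiy] → [aheseviy]
Rule 3 Glottal Epenthesis: [aheseviy] → [haheseviy]

[haheseviy]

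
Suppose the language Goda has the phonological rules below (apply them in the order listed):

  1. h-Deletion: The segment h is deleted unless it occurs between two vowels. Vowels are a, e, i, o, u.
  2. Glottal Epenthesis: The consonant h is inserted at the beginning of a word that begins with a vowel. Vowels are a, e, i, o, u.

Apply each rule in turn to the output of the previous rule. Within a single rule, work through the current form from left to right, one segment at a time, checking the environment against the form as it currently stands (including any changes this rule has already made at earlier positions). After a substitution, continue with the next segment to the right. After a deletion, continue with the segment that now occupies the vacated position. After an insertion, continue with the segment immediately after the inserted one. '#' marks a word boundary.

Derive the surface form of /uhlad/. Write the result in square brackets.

[hulad]

1 h-Deletion: [uhlad] → [ulad]
2 Glottal Epenthesis: [ulad] → [hulad]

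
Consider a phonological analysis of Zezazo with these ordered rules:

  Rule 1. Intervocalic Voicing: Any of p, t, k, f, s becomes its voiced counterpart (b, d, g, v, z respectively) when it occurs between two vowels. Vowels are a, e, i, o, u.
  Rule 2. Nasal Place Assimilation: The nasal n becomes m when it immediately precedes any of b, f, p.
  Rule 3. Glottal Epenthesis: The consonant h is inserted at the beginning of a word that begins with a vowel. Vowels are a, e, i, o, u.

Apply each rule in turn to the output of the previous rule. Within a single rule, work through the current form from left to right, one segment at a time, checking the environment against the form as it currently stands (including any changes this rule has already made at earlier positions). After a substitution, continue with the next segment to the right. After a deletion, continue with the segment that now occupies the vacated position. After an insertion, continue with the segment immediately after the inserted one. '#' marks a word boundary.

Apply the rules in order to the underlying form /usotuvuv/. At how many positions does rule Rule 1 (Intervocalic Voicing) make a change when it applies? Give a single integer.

2

Rule 1 Intervocalic Voicing: [usotuvuv] → [uzoduvuv]
Rule 2 Nasal Place Assimilation: no change — [uzoduvuv]
Rule 3 Glottal Epenthesis: [uzoduvuv] → [huzoduvuv]
Rule Rule 1 changed 2 position(s).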